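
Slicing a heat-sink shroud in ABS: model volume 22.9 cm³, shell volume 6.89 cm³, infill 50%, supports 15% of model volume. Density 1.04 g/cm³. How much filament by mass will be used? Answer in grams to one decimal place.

Interior volume: 22.9 − 6.89 → 16.01 cm³.
Infill volume = 0.50 × 16.01 = 8.005 cm³.
Support = 0.15 × 22.9 = 3.435 cm³.
Total extruded = 6.89 + 8.005 + 3.435, so 18.33 cm³.
Mass = 18.33 × 1.04, so 19.0632 g.

19.1 g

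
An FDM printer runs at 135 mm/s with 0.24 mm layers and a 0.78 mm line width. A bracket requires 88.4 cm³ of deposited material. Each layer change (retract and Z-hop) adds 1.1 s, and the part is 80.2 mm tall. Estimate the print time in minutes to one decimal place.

64.4 minutes

Extrusion cross-section = 0.24 × 0.78 = 0.1872 mm².
Path length: 88400 mm³ / 0.1872 mm² → 472222.2 mm.
Extrusion time = 472222.2 / 135 = 3497.9 s.
Layers = ⌈80.2/0.24⌉ = 335.
Layer-change overhead: 335 × 1.1 → 368.5 s.
Total = 3497.9 + 368.5 = 3866.4 s = 64.4 minutes.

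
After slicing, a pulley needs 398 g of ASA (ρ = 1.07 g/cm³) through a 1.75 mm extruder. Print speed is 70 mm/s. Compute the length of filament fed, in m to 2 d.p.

Extruded volume: 398/1.07 = 371.9626 cm³ (371962.6 mm³).
Cross-section of 1.75 mm filament: π·(1.75/2)² = 2.4053 mm².
L = V/A = 371962.6/2.4053 = 154642.91 mm → 154.64 m.

154.64 m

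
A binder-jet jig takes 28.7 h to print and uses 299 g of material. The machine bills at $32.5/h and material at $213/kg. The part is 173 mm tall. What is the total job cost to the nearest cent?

Time charge = 32.5 × 28.7 = $932.75.
Material charge = 213 × 299/1000, so $63.687.
Job cost: 932.75 + 63.687 = 996.437 ≈ $996.44.

$996.44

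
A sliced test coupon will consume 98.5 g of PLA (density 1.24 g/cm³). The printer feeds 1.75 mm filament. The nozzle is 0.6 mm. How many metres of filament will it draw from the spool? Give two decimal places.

33.03 m

Volume = 98.5 g / 1.24 g·cm⁻³ = 79.4355 cm³ = 79435.5 mm³.
Cross-section of 1.75 mm filament: π·(1.75/2)² = 2.4053 mm².
L = V/A = 79435.5/2.4053 = 33025.19 mm → 33.03 m.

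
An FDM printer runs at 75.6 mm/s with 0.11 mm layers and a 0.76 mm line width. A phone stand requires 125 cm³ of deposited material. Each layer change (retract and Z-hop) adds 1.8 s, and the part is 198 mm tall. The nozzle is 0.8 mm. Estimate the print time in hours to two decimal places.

Line area = 0.11 × 0.76, so 0.0836 mm².
Toolpath length = 125 cm³ / 0.0836 mm² = 125000 / 0.0836 = 1495215.3 mm.
Print-move time = 1495215.3 / 75.6, so 19778 s.
Layer count = ceil(198 / 0.11) = 1800.
Layer-change overhead = 1800 × 1.8, so 3240 s.
Altogether 19778 + 3240 = 23018 s, i.e. 6.39 hours.

6.39 hours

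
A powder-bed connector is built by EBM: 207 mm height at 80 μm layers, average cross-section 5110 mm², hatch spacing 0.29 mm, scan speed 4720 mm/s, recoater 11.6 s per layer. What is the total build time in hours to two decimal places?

Layers = ⌈207/0.08⌉ = 2588.
Scan path per layer: 5110 / 0.29 → 17620.7 mm.
Beam time per layer = 17620.7 / 4720 = 3.7332 s.
Per-layer time: 3.7332 + 11.6 → 15.3332 s.
Build time = 2588 × 15.3332 = 39682.3216 s = 11.02 hours.

11.02 hours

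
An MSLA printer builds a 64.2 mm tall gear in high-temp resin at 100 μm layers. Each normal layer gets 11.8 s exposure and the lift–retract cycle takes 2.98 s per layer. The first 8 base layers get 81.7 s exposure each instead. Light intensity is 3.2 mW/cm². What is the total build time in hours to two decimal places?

Layer count = ceil(64.2 / 0.1) = 642.
Base layers = 8 × (81.7 + 2.98) = 677.44 s.
Normal layers = 634 × (11.8 + 2.98) = 9370.52 s.
Sum: 677.44 + 9370.52 = 10047.96 s → 2.79 hours.

2.79 hours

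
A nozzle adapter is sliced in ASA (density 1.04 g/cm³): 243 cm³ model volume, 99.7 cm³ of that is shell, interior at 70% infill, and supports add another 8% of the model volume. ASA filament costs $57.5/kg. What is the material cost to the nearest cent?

Interior volume = 243 − 99.7 = 143.3 cm³.
Infill volume = 0.70 × 143.3 = 100.31 cm³.
Support: 0.08 × 243 → 19.44 cm³.
Total extruded: 99.7 + 100.31 + 19.44 → 219.45 cm³.
Mass: 219.45 × 1.04 → 228.228 g.
Cost = 228.228 g / 1000 × $57.5/kg = $13.12.

$13.12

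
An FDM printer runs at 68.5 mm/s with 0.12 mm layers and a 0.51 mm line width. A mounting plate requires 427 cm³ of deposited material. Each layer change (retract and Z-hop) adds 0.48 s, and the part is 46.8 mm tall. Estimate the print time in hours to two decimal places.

28.35 hours

Bead cross-section = 0.12 × 0.51 = 0.0612 mm².
Total extruded path = 427000/0.0612 = 6977124.2 mm.
Extrusion time = 6977124.2 / 68.5, so 101855.8 s.
Layers = ⌈46.8/0.12⌉ = 390.
Non-print overhead = 390 × 0.48 = 187.2 s.
Total = 101855.8 + 187.2 = 102043 s = 28.35 hours.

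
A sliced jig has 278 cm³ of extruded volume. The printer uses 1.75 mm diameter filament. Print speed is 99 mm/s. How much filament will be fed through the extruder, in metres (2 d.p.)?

115.58 m

Filament cross-section = π × (1.75/2)² = 2.4053 mm².
Length = 278 cm³ / 2.4053 mm² = 278000 / 2.4053 = 115578.1 mm = 115.58 m.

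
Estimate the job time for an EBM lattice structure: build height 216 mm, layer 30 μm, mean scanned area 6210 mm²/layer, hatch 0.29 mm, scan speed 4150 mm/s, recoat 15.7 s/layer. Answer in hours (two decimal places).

Layers = ⌈216/0.03⌉ = 7200.
Hatch length per layer = 6210 / 0.29 = 21413.8 mm.
Scan time per layer = 21413.8 / 4150 = 5.16 s.
Layer cycle = 5.16 + 15.7, so 20.86 s.
7200 layers × 20.86 s/layer = 150192 s, i.e. 41.72 hours.

41.72 hours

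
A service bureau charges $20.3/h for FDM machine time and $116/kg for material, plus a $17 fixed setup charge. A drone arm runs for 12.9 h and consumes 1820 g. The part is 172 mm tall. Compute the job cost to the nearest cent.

Time charge: 20.3 × 12.9 → $261.87.
Material cost = 116 × 1820/1000 = $211.12.
Total = 261.87 + 211.12 + 17 = $489.99.

$489.99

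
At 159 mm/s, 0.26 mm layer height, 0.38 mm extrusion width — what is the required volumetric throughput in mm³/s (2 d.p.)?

15.71

A: 0.26 × 0.38 → 0.0988 mm².
Q = v·A = 159 × 0.0988 = 15.71 mm³/s.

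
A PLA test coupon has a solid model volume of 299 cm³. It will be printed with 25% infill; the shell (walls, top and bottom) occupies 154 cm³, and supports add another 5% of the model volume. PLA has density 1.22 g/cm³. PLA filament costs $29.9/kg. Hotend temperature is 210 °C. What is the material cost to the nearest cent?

Volume inside the shell = 299 − 154, so 145 cm³.
Infill volume: 0.25 × 145 → 36.25 cm³.
Support = 0.05 × 299 = 14.95 cm³.
Deposited volume = 154 + 36.25 + 14.95, so 205.2 cm³.
Mass = 205.2 × 1.22, so 250.344 g.
Cost = 250.344 g / 1000 × $29.9/kg = $7.49.

$7.49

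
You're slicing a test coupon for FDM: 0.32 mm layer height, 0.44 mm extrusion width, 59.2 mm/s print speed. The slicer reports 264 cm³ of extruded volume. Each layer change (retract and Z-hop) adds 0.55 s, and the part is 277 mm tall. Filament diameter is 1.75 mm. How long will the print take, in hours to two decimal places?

8.93 hours

Extrusion cross-section = 0.32 × 0.44 = 0.1408 mm².
Total extruded path = 264000/0.1408 = 1875000 mm.
Extrusion time = 1875000 / 59.2 = 31672.3 s.
Layers = ⌈277/0.32⌉ = 866.
Layer-change overhead = 866 × 0.55, so 476.3 s.
Altogether 31672.3 + 476.3 = 32148.6 s, i.e. 8.93 hours.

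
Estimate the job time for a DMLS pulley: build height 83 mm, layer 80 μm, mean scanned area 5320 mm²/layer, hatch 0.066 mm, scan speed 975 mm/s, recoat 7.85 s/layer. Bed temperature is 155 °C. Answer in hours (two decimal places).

Layer count = ceil(83 / 0.08) = 1038.
Per-layer scan distance: 5320 / 0.066 → 80606.1 mm.
Per-layer scan time: 80606.1 / 975 → 82.6729 s.
Time per layer: 82.6729 + 7.85 → 90.5229 s.
Build time = 1038 × 90.5229 = 93962.7702 s = 26.10 hours.

26.10 hours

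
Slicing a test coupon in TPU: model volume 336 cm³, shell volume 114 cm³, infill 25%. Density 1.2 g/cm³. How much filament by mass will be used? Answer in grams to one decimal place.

203.4 g

Infill region = 336 − 114, so 222 cm³.
Infill deposited = 0.25 × 222 = 55.5 cm³.
Total extruded: 114 + 55.5 → 169.5 cm³.
Mass = 169.5 × 1.2, so 203.4 g.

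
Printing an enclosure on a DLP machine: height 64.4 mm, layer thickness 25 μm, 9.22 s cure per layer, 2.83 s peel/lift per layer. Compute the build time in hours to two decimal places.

Layers = ⌈64.4/0.025⌉ = 2576.
Each layer takes = 9.22 + 2.83, so 12.05 s.
Total = 2576 × 12.05 = 31040.8 s = 8.62 hours.

8.62 hours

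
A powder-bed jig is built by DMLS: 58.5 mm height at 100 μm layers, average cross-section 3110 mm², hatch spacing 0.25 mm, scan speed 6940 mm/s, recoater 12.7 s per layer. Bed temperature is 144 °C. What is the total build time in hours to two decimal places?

2.36 hours

Number of layers: 58.5 / 0.1 → 585 (rounded up).
Per-layer scan distance: 3110 / 0.25 → 12440 mm.
Per-layer scan time = 12440 / 6940, so 1.7925 s.
Layer cycle = 1.7925 + 12.7 = 14.4925 s.
Build time = 585 × 14.4925 = 8478.1125 s = 2.36 hours.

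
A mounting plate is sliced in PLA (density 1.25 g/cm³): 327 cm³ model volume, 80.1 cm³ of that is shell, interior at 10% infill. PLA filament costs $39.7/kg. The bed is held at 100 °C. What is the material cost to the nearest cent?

$5.20

Volume inside the shell: 327 − 80.1 → 246.9 cm³.
Infill volume = 0.10 × 246.9, so 24.69 cm³.
Total extruded = 80.1 + 24.69, so 104.79 cm³.
Mass = 104.79 × 1.25 = 130.9875 g.
Cost = 130.9875 g / 1000 × $39.7/kg = $5.20.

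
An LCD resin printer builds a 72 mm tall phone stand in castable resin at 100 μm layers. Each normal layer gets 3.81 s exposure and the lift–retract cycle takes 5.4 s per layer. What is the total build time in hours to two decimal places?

1.84 hours

Layers = ⌈72/0.1⌉ = 720.
Each layer takes: 3.81 + 5.4 → 9.21 s.
Total = 720 × 9.21 = 6631.2 s = 1.84 hours.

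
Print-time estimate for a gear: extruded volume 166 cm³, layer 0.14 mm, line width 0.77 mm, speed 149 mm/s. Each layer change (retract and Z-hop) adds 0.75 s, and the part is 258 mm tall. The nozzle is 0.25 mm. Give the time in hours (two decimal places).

Line area = 0.14 × 0.77 = 0.1078 mm².
Toolpath length = 166 cm³ / 0.1078 mm² = 166000 / 0.1078 = 1539888.7 mm.
Print-move time = 1539888.7 / 149, so 10334.8 s.
Number of layers: 258 / 0.14 → 1843 (rounded up).
Non-print overhead: 1843 × 0.75 → 1382.25 s.
Total = 10334.8 + 1382.25 = 11717.05 s = 3.25 hours.

3.25 hours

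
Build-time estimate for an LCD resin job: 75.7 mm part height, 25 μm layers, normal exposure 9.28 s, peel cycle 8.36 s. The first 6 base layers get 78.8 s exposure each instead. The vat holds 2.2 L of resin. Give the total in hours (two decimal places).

14.95 hours

Number of layers: 75.7 / 0.025 → 3028 (rounded up).
Base layers: 6 × (78.8 + 8.36) → 522.96 s.
Remaining layers: 3022 × (9.28 + 8.36) → 53308.08 s.
Total = 522.96 + 53308.08 = 53831.04 s = 14.95 hours.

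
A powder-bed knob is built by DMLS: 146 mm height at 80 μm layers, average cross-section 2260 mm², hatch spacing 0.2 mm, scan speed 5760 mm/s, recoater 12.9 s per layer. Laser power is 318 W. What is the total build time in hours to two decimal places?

Number of layers: 146 / 0.08 → 1825 (rounded up).
Hatch length per layer = 2260 / 0.2 = 11300 mm.
Scan time per layer = 11300 / 5760 = 1.9618 s.
Time per layer = 1.9618 + 12.9 = 14.8618 s.
Total: 1825 × 14.8618 s = 27122.785 s → 7.53 hours.

7.53 hours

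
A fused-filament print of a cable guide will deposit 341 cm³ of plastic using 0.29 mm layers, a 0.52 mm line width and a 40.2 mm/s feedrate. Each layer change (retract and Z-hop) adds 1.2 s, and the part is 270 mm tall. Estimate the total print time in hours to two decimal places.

Line area = 0.29 × 0.52, so 0.1508 mm².
Path length: 341000 mm³ / 0.1508 mm² → 2261273.2 mm.
Time extruding = 2261273.2 / 40.2, so 56250.6 s.
Layers = ⌈270/0.29⌉ = 932.
Layer-change overhead = 932 × 1.2, so 1118.4 s.
Total = 56250.6 + 1118.4 = 57369 s = 15.94 hours.

15.94 hours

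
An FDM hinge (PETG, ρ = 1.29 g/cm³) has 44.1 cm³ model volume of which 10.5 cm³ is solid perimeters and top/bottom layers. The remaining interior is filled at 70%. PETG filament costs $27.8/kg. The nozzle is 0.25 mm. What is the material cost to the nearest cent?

$1.22

Volume inside the shell = 44.1 − 10.5 = 33.6 cm³.
Infill deposited = 0.70 × 33.6 = 23.52 cm³.
Total extruded = 10.5 + 23.52 = 34.02 cm³.
Mass = 34.02 × 1.29, so 43.8858 g.
At $27.8/kg: 43.8858/1000 × 27.8 = $1.22.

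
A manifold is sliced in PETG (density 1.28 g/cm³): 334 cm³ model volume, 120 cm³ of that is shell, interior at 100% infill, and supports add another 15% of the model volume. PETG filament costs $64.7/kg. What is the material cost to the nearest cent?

$31.81

Volume inside the shell = 334 − 120 = 214 cm³.
Infill deposited = 1.00 × 214, so 214 cm³.
Support = 0.15 × 334 = 50.1 cm³.
Deposited volume = 120 + 214 + 50.1, so 384.1 cm³.
Mass: 384.1 × 1.28 → 491.648 g.
Cost = 491.648 g / 1000 × $64.7/kg = $31.81.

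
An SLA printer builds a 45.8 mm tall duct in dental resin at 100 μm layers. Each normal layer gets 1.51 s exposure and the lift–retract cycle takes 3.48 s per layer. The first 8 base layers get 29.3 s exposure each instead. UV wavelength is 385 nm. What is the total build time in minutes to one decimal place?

41.8 minutes

Number of layers: 45.8 / 0.1 → 458 (rounded up).
Base layers: 8 × (29.3 + 3.48) → 262.24 s.
Regular layers: 450 × (1.51 + 3.48) → 2245.5 s.
Sum: 262.24 + 2245.5 = 2507.74 s → 41.8 minutes.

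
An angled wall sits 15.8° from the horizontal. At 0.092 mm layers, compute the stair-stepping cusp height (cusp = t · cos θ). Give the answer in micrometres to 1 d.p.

88.5 μm

cos(15.8°) = 0.9622, so cusp = 0.092 × 0.9622 = 0.088522 mm → 88.5 μm.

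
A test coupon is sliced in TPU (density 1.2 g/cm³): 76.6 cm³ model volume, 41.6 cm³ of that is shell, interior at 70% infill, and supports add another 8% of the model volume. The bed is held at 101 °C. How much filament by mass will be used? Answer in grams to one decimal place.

Volume inside the shell = 76.6 − 41.6, so 35 cm³.
Infill volume = 0.70 × 35 = 24.5 cm³.
Support = 0.08 × 76.6 = 6.128 cm³.
Total printed volume: 41.6 + 24.5 + 6.128 → 72.228 cm³.
Mass = 72.228 × 1.2, so 86.6736 g.

86.7 g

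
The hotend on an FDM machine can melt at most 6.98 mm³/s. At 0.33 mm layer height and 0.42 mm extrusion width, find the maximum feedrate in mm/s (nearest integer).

50 mm/s

Bead cross-section: 0.33 × 0.42 → 0.1386 mm².
Max speed = 6.98 / 0.1386 = 50.36 ≈ 50 mm/s.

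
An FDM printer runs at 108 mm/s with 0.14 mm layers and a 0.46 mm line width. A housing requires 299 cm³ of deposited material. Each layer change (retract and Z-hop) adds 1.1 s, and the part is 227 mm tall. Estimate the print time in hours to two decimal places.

12.44 hours

Bead cross-section: 0.14 × 0.46 → 0.0644 mm².
Total extruded path = 299000/0.0644 = 4642857.1 mm.
Time extruding = 4642857.1 / 108 = 42989.4 s.
Layer count = ceil(227 / 0.14) = 1622.
Non-print overhead = 1622 × 1.1, so 1784.2 s.
Total = 42989.4 + 1784.2 = 44773.6 s = 12.44 hours.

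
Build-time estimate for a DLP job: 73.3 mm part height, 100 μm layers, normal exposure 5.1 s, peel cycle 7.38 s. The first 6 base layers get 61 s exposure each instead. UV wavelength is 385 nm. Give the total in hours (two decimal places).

Layers = ⌈73.3/0.1⌉ = 733.
Burn-in layers: 6 × (61 + 7.38) → 410.28 s.
Regular layers = 727 × (5.1 + 7.38) = 9072.96 s.
Sum: 410.28 + 9072.96 = 9483.24 s → 2.63 hours.

2.63 hours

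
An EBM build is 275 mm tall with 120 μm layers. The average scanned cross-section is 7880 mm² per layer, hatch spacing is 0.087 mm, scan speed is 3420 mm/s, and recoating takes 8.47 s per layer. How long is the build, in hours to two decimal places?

Layer count = ceil(275 / 0.12) = 2292.
Per-layer scan distance = 7880 / 0.087 = 90574.7 mm.
Per-layer scan time: 90574.7 / 3420 → 26.4838 s.
Time per layer = 26.4838 + 8.47 = 34.9538 s.
Build time = 2292 × 34.9538 = 80114.1096 s = 22.25 hours.

22.25 hours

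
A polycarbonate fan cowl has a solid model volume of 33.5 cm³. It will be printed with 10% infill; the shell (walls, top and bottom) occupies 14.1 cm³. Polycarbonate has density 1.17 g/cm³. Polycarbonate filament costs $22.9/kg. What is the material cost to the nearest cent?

$0.43

Infill region = 33.5 − 14.1 = 19.4 cm³.
Deposited infill = 0.10 × 19.4, so 1.94 cm³.
Total extruded: 14.1 + 1.94 → 16.04 cm³.
Mass = 16.04 × 1.17 = 18.7668 g.
At $22.9/kg: 18.7668/1000 × 22.9 = $0.43.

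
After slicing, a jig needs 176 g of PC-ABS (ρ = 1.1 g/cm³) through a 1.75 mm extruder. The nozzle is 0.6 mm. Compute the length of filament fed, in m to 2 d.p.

66.52 m

Volume = 176 g / 1.1 g·cm⁻³ = 160 cm³ = 160000 mm³.
A = π r² = π × 0.875² = 2.4053 mm².
Length = 160000 / 2.4053 = 66519.77 mm = 66.52 m.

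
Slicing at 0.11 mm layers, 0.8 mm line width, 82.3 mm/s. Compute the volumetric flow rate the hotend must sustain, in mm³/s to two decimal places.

7.24

Bead cross-section = 0.11 × 0.8 = 0.088 mm².
Volumetric flow = 82.3 × 0.088 = 7.24 mm³/s.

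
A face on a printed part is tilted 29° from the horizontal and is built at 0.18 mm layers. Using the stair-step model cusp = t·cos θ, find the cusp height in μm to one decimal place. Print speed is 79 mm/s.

h_c = t·cos θ = 0.18 × 0.8746 = 0.157428 mm (157.4 μm).

157.4 μm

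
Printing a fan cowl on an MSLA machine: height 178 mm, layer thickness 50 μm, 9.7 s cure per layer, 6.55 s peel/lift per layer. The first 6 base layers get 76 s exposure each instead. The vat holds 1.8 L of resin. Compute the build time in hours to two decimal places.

16.18 hours

Number of layers: 178 / 0.05 → 3560 (rounded up).
Bottom layers: 6 × (76 + 6.55) → 495.3 s.
Remaining layers = 3554 × (9.7 + 6.55), so 57752.5 s.
Total = 495.3 + 57752.5 = 58247.8 s = 16.18 hours.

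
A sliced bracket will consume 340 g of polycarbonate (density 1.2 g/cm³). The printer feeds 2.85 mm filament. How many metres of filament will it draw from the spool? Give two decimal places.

44.41 m

Volume = 340 g / 1.2 g·cm⁻³ = 283.3333 cm³ = 283333.3 mm³.
Cross-section of 2.85 mm filament: π·(2.85/2)² = 6.3794 mm².
L = V/A = 283333.3/6.3794 = 44413.78 mm → 44.41 m.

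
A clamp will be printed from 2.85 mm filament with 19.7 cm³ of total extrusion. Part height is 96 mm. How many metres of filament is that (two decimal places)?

3.09 m

Filament cross-section = π × (2.85/2)² = 6.3794 mm².
L = 19700 mm³ / 6.3794 mm² = 3088.06 mm, i.e. 3.09 m.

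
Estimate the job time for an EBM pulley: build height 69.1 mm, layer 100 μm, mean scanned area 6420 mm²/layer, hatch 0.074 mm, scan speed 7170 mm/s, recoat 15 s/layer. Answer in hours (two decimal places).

5.20 hours

Number of layers: 69.1 / 0.1 → 691 (rounded up).
Hatch length per layer = 6420 / 0.074, so 86756.8 mm.
Beam time per layer = 86756.8 / 7170 = 12.1 s.
Layer cycle = 12.1 + 15, so 27.1 s.
Build time = 691 × 27.1 = 18726.1 s = 5.20 hours.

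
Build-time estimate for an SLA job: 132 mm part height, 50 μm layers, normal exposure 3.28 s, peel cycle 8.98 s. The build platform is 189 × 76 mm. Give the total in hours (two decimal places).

Layer count = ceil(132 / 0.05) = 2640.
Each layer takes = 3.28 + 8.98, so 12.26 s.
Build time: 2640 × 12.26 s = 32366.4 s, i.e. 8.99 hours.

8.99 hours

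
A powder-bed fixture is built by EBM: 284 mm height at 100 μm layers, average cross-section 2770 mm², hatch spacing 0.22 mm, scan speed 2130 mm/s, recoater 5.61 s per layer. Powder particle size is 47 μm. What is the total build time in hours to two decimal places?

Layer count = ceil(284 / 0.1) = 2840.
Hatch length per layer = 2770 / 0.22 = 12590.9 mm.
Per-layer scan time = 12590.9 / 2130, so 5.9112 s.
Layer cycle = 5.9112 + 5.61, so 11.5212 s.
Build time = 2840 × 11.5212 = 32720.208 s = 9.09 hours.

9.09 hours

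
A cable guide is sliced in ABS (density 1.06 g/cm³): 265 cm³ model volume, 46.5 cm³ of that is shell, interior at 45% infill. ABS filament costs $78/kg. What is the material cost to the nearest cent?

$11.97

Infill region = 265 − 46.5, so 218.5 cm³.
Deposited infill = 0.45 × 218.5, so 98.325 cm³.
Total extruded = 46.5 + 98.325 = 144.825 cm³.
Mass = 144.825 × 1.06, so 153.5145 g.
At $78/kg: 153.5145/1000 × 78 = $11.97.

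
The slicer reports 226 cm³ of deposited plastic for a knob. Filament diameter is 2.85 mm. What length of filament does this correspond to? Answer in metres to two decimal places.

35.43 m

Filament cross-section = π × (2.85/2)² = 6.3794 mm².
L = 226000 mm³ / 6.3794 mm² = 35426.53 mm, i.e. 35.43 m.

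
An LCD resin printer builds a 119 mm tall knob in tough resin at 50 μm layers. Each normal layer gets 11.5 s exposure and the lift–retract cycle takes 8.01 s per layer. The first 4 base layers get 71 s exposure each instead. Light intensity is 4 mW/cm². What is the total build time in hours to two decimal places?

12.96 hours

Number of layers: 119 / 0.05 → 2380 (rounded up).
Bottom layers = 4 × (71 + 8.01), so 316.04 s.
Regular layers = 2376 × (11.5 + 8.01) = 46355.76 s.
Total = 316.04 + 46355.76 = 46671.8 s = 12.96 hours.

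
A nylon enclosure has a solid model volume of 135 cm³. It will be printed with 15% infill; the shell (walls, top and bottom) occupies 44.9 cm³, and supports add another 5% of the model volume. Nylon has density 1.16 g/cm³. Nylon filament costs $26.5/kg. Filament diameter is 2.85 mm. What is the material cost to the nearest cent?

Infill region = 135 − 44.9, so 90.1 cm³.
Deposited infill = 0.15 × 90.1, so 13.515 cm³.
Support = 0.05 × 135 = 6.75 cm³.
Total printed volume = 44.9 + 13.515 + 6.75 = 65.165 cm³.
Mass = 65.165 × 1.16 = 75.5914 g.
Cost = 75.5914 g / 1000 × $26.5/kg = $2.00.

$2.00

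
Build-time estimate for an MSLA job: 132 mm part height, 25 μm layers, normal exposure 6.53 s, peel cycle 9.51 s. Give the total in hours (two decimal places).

Number of layers: 132 / 0.025 → 5280 (rounded up).
Cycle time: 6.53 + 9.51 → 16.04 s.
Total = 5280 × 16.04 = 84691.2 s = 23.53 hours.

23.53 hours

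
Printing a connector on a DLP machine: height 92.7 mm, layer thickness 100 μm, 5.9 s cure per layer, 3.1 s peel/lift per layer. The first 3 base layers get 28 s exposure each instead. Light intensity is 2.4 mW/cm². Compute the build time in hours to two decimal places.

2.34 hours

Number of layers: 92.7 / 0.1 → 927 (rounded up).
Bottom layers = 3 × (28 + 3.1), so 93.3 s.
Remaining layers = 924 × (5.9 + 3.1), so 8316 s.
Total = 93.3 + 8316 = 8409.3 s = 2.34 hours.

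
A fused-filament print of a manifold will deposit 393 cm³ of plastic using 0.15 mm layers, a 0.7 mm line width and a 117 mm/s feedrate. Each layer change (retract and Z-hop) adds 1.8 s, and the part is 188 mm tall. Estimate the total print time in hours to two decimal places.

9.51 hours

Extrusion cross-section = 0.15 × 0.7, so 0.105 mm².
Path length: 393000 mm³ / 0.105 mm² → 3742857.1 mm.
Print-move time = 3742857.1 / 117 = 31990.2 s.
Number of layers: 188 / 0.15 → 1254 (rounded up).
Z-hop total = 1254 × 1.8, so 2257.2 s.
Total = 31990.2 + 2257.2 = 34247.4 s = 9.51 hours.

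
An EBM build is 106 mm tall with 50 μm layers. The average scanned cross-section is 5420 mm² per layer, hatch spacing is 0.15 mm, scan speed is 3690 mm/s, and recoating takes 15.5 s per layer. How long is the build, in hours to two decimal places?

14.89 hours

Layer count = ceil(106 / 0.05) = 2120.
Scan path per layer: 5420 / 0.15 → 36133.3 mm.
Per-layer scan time = 36133.3 / 3690 = 9.7922 s.
Layer cycle: 9.7922 + 15.5 → 25.2922 s.
Total: 2120 × 25.2922 s = 53619.464 s → 14.89 hours.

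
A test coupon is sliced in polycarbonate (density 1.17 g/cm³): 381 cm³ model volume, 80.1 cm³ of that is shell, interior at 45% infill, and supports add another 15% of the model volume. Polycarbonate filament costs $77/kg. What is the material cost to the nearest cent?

$24.56

Interior volume = 381 − 80.1, so 300.9 cm³.
Infill deposited = 0.45 × 300.9, so 135.405 cm³.
Support = 0.15 × 381 = 57.15 cm³.
Total printed volume = 80.1 + 135.405 + 57.15, so 272.655 cm³.
Mass = 272.655 × 1.17, so 319.00635 g.
At $77/kg: 319.00635/1000 × 77 = $24.56.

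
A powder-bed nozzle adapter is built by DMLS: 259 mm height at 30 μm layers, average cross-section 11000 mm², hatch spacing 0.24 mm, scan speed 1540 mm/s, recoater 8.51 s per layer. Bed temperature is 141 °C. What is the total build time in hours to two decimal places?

91.79 hours

Layers = ⌈259/0.03⌉ = 8634.
Hatch length per layer = 11000 / 0.24 = 45833.3 mm.
Per-layer scan time: 45833.3 / 1540 → 29.7619 s.
Layer cycle = 29.7619 + 8.51 = 38.2719 s.
8634 layers × 38.2719 s/layer = 330439.5846 s, i.e. 91.79 hours.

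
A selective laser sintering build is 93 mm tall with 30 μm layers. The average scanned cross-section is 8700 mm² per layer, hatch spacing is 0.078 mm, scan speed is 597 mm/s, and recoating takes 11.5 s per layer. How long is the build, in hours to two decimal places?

170.79 hours

Layers = ⌈93/0.03⌉ = 3100.
Hatch length per layer = 8700 / 0.078 = 111538.5 mm.
Scan time per layer = 111538.5 / 597 = 186.8317 s.
Time per layer = 186.8317 + 11.5, so 198.3317 s.
Build time = 3100 × 198.3317 = 614828.27 s = 170.79 hours.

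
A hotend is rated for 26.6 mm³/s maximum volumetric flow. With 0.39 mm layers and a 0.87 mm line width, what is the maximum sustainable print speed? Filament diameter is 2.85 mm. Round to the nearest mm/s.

Extrusion cross-section = 0.39 × 0.87 = 0.3393 mm².
Max speed = 26.6 / 0.3393 = 78.40 ≈ 78 mm/s.

78 mm/s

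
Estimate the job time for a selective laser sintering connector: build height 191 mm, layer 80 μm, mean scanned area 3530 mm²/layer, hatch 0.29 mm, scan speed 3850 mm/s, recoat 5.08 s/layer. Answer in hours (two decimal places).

Layers = ⌈191/0.08⌉ = 2388.
Per-layer scan distance = 3530 / 0.29 = 12172.4 mm.
Scan time per layer = 12172.4 / 3850 = 3.1617 s.
Time per layer = 3.1617 + 5.08, so 8.2417 s.
Total: 2388 × 8.2417 s = 19681.1796 s → 5.47 hours.

5.47 hours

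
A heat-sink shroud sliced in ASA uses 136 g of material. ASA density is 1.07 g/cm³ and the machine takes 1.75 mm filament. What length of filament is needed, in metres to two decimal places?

Volume = 136 g / 1.07 g·cm⁻³ = 127.1028 cm³ = 127102.8 mm³.
Filament cross-section = π × (1.75/2)² = 2.4053 mm².
L = V/A = 127102.8/2.4053 = 52842.81 mm → 52.84 m.

52.84 m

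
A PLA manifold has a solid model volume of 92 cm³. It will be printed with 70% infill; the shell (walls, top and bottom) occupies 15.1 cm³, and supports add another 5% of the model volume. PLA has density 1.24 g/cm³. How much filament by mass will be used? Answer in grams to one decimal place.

Volume inside the shell = 92 − 15.1 = 76.9 cm³.
Deposited infill = 0.70 × 76.9, so 53.83 cm³.
Support = 0.05 × 92 = 4.6 cm³.
Total extruded: 15.1 + 53.83 + 4.6 → 73.53 cm³.
Mass = 73.53 × 1.24, so 91.1772 g.

91.2 g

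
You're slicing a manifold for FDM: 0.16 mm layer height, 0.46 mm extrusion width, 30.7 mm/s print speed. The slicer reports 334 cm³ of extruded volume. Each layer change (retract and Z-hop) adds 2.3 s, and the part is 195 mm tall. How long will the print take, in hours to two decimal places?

Extrusion cross-section = 0.16 × 0.46, so 0.0736 mm².
Path length: 334000 mm³ / 0.0736 mm² → 4538043.5 mm.
Extrusion time: 4538043.5 / 30.7 → 147819 s.
Layers = ⌈195/0.16⌉ = 1219.
Layer-change overhead = 1219 × 2.3, so 2803.7 s.
Altogether 147819 + 2803.7 = 150622.7 s, i.e. 41.84 hours.

41.84 hours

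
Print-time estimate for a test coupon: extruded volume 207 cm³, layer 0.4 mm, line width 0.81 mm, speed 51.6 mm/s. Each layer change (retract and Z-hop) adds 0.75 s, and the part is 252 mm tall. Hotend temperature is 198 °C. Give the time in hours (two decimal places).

3.57 hours

Bead cross-section: 0.4 × 0.81 → 0.324 mm².
Toolpath length = 207 cm³ / 0.324 mm² = 207000 / 0.324 = 638888.9 mm.
Time extruding = 638888.9 / 51.6, so 12381.6 s.
Number of layers: 252 / 0.4 → 630 (rounded up).
Layer-change overhead: 630 × 0.75 → 472.5 s.
Total = 12381.6 + 472.5 = 12854.1 s = 3.57 hours.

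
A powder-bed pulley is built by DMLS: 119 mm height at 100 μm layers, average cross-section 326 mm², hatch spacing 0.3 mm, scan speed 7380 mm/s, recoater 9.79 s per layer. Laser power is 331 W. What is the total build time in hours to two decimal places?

Layers = ⌈119/0.1⌉ = 1190.
Hatch length per layer = 326 / 0.3 = 1086.7 mm.
Scan time per layer: 1086.7 / 7380 → 0.1472 s.
Per-layer time = 0.1472 + 9.79 = 9.9372 s.
Build time = 1190 × 9.9372 = 11825.268 s = 3.28 hours.

3.28 hours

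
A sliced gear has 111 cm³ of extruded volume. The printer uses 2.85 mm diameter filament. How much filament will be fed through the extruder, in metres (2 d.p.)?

17.40 m

Cross-section of 2.85 mm filament: π·(2.85/2)² = 6.3794 mm².
Length = 111 cm³ / 6.3794 mm² = 111000 / 6.3794 = 17399.76 mm = 17.40 m.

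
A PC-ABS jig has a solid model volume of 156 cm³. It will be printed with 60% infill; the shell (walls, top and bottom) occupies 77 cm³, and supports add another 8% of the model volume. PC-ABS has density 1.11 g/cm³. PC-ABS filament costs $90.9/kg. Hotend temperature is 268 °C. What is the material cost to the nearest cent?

$13.81

Infill region = 156 − 77 = 79 cm³.
Deposited infill = 0.60 × 79, so 47.4 cm³.
Support = 0.08 × 156, so 12.48 cm³.
Total extruded = 77 + 47.4 + 12.48, so 136.88 cm³.
Mass = 136.88 × 1.11 = 151.9368 g.
Cost = 151.9368 g / 1000 × $90.9/kg = $13.81.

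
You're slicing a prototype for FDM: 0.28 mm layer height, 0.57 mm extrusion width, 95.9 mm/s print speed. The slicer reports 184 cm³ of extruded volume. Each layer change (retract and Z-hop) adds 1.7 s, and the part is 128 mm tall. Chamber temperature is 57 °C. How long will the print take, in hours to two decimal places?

Line area = 0.28 × 0.57 = 0.1596 mm².
Total extruded path = 184000/0.1596 = 1152882.2 mm.
Extrusion time = 1152882.2 / 95.9 = 12021.7 s.
Layer count = ceil(128 / 0.28) = 458.
Layer-change overhead = 458 × 1.7, so 778.6 s.
Altogether 12021.7 + 778.6 = 12800.3 s, i.e. 3.56 hours.

3.56 hours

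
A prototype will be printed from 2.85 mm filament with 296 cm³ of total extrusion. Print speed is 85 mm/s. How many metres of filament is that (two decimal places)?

46.40 m

A = π r² = π × 1.425² = 6.3794 mm².
Length = 296 cm³ / 6.3794 mm² = 296000 / 6.3794 = 46399.35 mm = 46.40 m.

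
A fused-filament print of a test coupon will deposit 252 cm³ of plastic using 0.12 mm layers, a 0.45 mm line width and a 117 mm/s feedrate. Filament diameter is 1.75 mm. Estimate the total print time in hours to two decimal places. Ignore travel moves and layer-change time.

11.08 hours

Extrusion cross-section = 0.12 × 0.45 = 0.054 mm².
Total extruded path = 252000/0.054 = 4666666.7 mm.
Time extruding = 4666666.7 / 117 = 39886 s.
That's 39886 s → 11.08 hours.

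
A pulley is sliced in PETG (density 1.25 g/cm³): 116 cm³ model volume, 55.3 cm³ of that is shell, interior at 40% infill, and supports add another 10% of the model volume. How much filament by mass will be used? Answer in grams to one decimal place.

114.0 g

Volume inside the shell = 116 − 55.3, so 60.7 cm³.
Infill deposited = 0.40 × 60.7 = 24.28 cm³.
Support = 0.10 × 116 = 11.6 cm³.
Deposited volume: 55.3 + 24.28 + 11.6 → 91.18 cm³.
Mass = 91.18 × 1.25, so 113.975 g.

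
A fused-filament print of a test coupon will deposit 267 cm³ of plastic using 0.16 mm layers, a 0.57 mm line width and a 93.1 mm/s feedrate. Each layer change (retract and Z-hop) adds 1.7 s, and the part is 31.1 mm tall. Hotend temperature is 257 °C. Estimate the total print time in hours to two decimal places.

8.83 hours

Extrusion cross-section: 0.16 × 0.57 → 0.0912 mm².
Total extruded path = 267000/0.0912 = 2927631.6 mm.
Time extruding = 2927631.6 / 93.1, so 31446.1 s.
Layer count = ceil(31.1 / 0.16) = 195.
Z-hop total = 195 × 1.7, so 331.5 s.
Altogether 31446.1 + 331.5 = 31777.6 s, i.e. 8.83 hours.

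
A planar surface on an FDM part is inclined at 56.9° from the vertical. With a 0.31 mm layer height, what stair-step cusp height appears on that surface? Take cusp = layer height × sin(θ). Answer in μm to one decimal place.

Cusp = layer height × sin(56.9°) = 0.31 × 0.8377 = 0.259687 mm = 259.7 μm.

259.7 μm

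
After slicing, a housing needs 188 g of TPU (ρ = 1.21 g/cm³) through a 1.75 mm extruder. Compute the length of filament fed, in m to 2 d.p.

64.60 m

Extruded volume: 188/1.21 = 155.3719 cm³ (155371.9 mm³).
A = π r² = π × 0.875² = 2.4053 mm².
L = V/A = 155371.9/2.4053 = 64595.64 mm → 64.60 m.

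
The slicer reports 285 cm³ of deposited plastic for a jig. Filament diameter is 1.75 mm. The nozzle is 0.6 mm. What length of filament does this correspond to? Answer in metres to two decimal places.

118.49 m

A = π r² = π × 0.875² = 2.4053 mm².
Length = 285 cm³ / 2.4053 mm² = 285000 / 2.4053 = 118488.34 mm = 118.49 m.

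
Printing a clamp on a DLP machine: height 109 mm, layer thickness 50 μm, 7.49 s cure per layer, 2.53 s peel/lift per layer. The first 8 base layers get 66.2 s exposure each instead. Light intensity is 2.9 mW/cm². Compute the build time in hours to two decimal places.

Layer count = ceil(109 / 0.05) = 2180.
Base layers = 8 × (66.2 + 2.53) = 549.84 s.
Regular layers: 2172 × (7.49 + 2.53) → 21763.44 s.
Total = 549.84 + 21763.44 = 22313.28 s = 6.20 hours.

6.20 hours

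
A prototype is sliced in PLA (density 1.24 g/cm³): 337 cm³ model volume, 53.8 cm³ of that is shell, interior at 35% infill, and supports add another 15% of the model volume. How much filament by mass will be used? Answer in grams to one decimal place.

252.3 g

Infill region = 337 − 53.8 = 283.2 cm³.
Infill volume = 0.35 × 283.2 = 99.12 cm³.
Support = 0.15 × 337 = 50.55 cm³.
Total printed volume: 53.8 + 99.12 + 50.55 → 203.47 cm³.
Mass = 203.47 × 1.24, so 252.3028 g.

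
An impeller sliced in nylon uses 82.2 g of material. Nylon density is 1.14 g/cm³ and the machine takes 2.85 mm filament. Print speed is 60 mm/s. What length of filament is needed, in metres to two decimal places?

Extruded volume: 82.2/1.14 = 72.1053 cm³ (72105.3 mm³).
Cross-section of 2.85 mm filament: π·(2.85/2)² = 6.3794 mm².
Length = 72105.3 / 6.3794 = 11302.83 mm = 11.30 m.

11.30 m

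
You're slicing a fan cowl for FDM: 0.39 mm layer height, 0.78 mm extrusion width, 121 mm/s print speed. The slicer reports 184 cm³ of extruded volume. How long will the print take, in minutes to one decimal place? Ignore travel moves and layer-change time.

83.3 minutes

Extrusion cross-section: 0.39 × 0.78 → 0.3042 mm².
Toolpath length = 184 cm³ / 0.3042 mm² = 184000 / 0.3042 = 604865.2 mm.
Print-move time = 604865.2 / 121, so 4998.9 s.
Converting: 4998.9 s = 83.3 minutes.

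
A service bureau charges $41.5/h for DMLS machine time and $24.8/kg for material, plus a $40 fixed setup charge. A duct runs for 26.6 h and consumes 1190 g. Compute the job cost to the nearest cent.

$1173.41

Machine cost = 41.5 × 26.6, so $1103.90.
Feedstock cost = 24.8 × 1190/1000, so $29.512.
Total = 1103.90 + 29.512 + 40 = 1173.412 ≈ $1173.41.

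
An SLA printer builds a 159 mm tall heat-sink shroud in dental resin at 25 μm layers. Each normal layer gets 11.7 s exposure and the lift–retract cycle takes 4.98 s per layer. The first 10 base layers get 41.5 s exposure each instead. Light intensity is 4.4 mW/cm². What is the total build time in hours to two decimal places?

29.55 hours

Layers = ⌈159/0.025⌉ = 6360.
Base layers = 10 × (41.5 + 4.98), so 464.8 s.
Regular layers: 6350 × (11.7 + 4.98) → 105918 s.
Total = 464.8 + 105918 = 106382.8 s = 29.55 hours.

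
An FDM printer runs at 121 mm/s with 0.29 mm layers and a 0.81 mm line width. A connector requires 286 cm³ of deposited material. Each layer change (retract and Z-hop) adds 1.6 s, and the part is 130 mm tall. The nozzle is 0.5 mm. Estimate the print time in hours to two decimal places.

2.99 hours

Extrusion cross-section = 0.29 × 0.81 = 0.2349 mm².
Toolpath length = 286 cm³ / 0.2349 mm² = 286000 / 0.2349 = 1217539.4 mm.
Time extruding = 1217539.4 / 121 = 10062.3 s.
Layer count = ceil(130 / 0.29) = 449.
Z-hop total = 449 × 1.6 = 718.4 s.
Total = 10062.3 + 718.4 = 10780.7 s = 2.99 hours.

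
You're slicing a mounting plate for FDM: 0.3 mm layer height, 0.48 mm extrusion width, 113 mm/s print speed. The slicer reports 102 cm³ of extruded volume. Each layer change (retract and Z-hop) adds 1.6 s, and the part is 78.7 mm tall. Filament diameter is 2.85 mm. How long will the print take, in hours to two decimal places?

Line area: 0.3 × 0.48 → 0.144 mm².
Path length: 102000 mm³ / 0.144 mm² → 708333.3 mm.
Extrusion time = 708333.3 / 113, so 6268.4 s.
Number of layers: 78.7 / 0.3 → 263 (rounded up).
Z-hop total: 263 × 1.6 → 420.8 s.
Total = 6268.4 + 420.8 = 6689.2 s = 1.86 hours.

1.86 hours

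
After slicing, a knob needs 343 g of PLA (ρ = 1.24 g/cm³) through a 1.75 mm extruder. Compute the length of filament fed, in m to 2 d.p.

Extruded volume: 343/1.24 = 276.6129 cm³ (276612.9 mm³).
Cross-section of 1.75 mm filament: π·(1.75/2)² = 2.4053 mm².
Length = 276612.9 / 2.4053 = 115001.41 mm = 115.00 m.

115.00 m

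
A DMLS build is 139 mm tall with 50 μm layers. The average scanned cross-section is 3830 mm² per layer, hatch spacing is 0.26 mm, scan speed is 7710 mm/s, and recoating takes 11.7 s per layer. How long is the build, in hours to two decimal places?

Layer count = ceil(139 / 0.05) = 2780.
Per-layer scan distance: 3830 / 0.26 → 14730.8 mm.
Per-layer scan time = 14730.8 / 7710, so 1.9106 s.
Layer cycle = 1.9106 + 11.7, so 13.6106 s.
Build time = 2780 × 13.6106 = 37837.468 s = 10.51 hours.

10.51 hours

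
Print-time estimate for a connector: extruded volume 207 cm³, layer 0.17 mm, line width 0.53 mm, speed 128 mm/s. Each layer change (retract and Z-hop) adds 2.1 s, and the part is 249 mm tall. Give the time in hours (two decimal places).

Bead cross-section: 0.17 × 0.53 → 0.0901 mm².
Toolpath length = 207 cm³ / 0.0901 mm² = 207000 / 0.0901 = 2297447.3 mm.
Extrusion time = 2297447.3 / 128 = 17948.8 s.
Layer count = ceil(249 / 0.17) = 1465.
Z-hop total: 1465 × 2.1 → 3076.5 s.
Total = 17948.8 + 3076.5 = 21025.3 s = 5.84 hours.

5.84 hours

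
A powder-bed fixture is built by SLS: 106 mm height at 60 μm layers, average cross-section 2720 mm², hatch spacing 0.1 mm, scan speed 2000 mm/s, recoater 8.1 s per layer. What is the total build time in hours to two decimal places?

Layers = ⌈106/0.06⌉ = 1767.
Per-layer scan distance = 2720 / 0.1, so 27200 mm.
Laser time per layer = 27200 / 2000, so 13.6 s.
Per-layer time = 13.6 + 8.1, so 21.7 s.
1767 layers × 21.7 s/layer = 38343.9 s, i.e. 10.65 hours.

10.65 hours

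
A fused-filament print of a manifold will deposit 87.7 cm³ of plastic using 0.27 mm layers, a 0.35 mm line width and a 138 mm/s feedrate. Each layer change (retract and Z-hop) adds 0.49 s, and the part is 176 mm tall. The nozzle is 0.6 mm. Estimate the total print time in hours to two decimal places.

1.96 hours

Line area = 0.27 × 0.35, so 0.0945 mm².
Total extruded path = 87700/0.0945 = 928042.3 mm.
Print-move time = 928042.3 / 138, so 6724.9 s.
Layer count = ceil(176 / 0.27) = 652.
Non-print overhead = 652 × 0.49 = 319.48 s.
Total = 6724.9 + 319.48 = 7044.38 s = 1.96 hours.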